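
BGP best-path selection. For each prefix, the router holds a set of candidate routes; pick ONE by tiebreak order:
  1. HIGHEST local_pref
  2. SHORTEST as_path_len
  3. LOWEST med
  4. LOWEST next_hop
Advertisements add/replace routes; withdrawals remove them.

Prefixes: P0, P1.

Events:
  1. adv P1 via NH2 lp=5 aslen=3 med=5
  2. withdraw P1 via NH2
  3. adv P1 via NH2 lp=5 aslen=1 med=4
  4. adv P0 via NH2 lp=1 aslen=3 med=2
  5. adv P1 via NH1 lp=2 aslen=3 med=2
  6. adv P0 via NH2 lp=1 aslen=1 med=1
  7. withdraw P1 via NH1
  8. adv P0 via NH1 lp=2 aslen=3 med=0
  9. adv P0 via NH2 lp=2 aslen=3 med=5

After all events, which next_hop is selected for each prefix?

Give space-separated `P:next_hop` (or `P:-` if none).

Op 1: best P0=- P1=NH2
Op 2: best P0=- P1=-
Op 3: best P0=- P1=NH2
Op 4: best P0=NH2 P1=NH2
Op 5: best P0=NH2 P1=NH2
Op 6: best P0=NH2 P1=NH2
Op 7: best P0=NH2 P1=NH2
Op 8: best P0=NH1 P1=NH2
Op 9: best P0=NH1 P1=NH2

Answer: P0:NH1 P1:NH2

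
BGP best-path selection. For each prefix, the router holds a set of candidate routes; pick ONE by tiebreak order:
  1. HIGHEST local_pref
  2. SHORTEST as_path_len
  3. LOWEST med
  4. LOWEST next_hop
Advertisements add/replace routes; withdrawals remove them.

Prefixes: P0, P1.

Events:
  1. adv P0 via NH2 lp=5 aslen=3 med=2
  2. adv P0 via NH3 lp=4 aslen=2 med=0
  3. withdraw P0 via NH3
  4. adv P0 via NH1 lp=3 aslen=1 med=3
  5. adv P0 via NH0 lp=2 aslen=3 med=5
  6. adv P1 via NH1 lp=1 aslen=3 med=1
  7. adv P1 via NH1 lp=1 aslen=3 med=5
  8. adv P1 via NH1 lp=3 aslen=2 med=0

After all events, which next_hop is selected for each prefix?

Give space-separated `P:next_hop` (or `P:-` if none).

Answer: P0:NH2 P1:NH1

Derivation:
Op 1: best P0=NH2 P1=-
Op 2: best P0=NH2 P1=-
Op 3: best P0=NH2 P1=-
Op 4: best P0=NH2 P1=-
Op 5: best P0=NH2 P1=-
Op 6: best P0=NH2 P1=NH1
Op 7: best P0=NH2 P1=NH1
Op 8: best P0=NH2 P1=NH1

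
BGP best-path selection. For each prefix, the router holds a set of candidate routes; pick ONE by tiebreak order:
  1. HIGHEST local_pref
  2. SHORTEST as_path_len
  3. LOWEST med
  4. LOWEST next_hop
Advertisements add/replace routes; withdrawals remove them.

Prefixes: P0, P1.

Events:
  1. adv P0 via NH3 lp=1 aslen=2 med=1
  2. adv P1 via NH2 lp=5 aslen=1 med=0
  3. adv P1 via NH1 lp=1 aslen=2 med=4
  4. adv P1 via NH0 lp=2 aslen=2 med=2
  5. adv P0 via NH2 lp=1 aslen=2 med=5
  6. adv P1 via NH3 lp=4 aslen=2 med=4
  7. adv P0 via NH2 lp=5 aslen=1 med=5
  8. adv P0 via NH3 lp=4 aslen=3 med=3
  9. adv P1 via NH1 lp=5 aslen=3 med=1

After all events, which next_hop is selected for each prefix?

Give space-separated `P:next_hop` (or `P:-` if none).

Answer: P0:NH2 P1:NH2

Derivation:
Op 1: best P0=NH3 P1=-
Op 2: best P0=NH3 P1=NH2
Op 3: best P0=NH3 P1=NH2
Op 4: best P0=NH3 P1=NH2
Op 5: best P0=NH3 P1=NH2
Op 6: best P0=NH3 P1=NH2
Op 7: best P0=NH2 P1=NH2
Op 8: best P0=NH2 P1=NH2
Op 9: best P0=NH2 P1=NH2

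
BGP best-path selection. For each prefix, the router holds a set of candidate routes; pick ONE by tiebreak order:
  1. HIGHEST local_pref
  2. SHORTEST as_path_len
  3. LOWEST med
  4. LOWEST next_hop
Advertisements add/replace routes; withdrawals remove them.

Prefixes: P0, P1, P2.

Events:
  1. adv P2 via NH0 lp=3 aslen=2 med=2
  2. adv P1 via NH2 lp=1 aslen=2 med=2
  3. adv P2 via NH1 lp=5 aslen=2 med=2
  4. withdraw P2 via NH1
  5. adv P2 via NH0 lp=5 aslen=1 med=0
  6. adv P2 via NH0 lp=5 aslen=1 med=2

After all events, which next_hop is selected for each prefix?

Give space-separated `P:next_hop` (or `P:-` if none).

Op 1: best P0=- P1=- P2=NH0
Op 2: best P0=- P1=NH2 P2=NH0
Op 3: best P0=- P1=NH2 P2=NH1
Op 4: best P0=- P1=NH2 P2=NH0
Op 5: best P0=- P1=NH2 P2=NH0
Op 6: best P0=- P1=NH2 P2=NH0

Answer: P0:- P1:NH2 P2:NH0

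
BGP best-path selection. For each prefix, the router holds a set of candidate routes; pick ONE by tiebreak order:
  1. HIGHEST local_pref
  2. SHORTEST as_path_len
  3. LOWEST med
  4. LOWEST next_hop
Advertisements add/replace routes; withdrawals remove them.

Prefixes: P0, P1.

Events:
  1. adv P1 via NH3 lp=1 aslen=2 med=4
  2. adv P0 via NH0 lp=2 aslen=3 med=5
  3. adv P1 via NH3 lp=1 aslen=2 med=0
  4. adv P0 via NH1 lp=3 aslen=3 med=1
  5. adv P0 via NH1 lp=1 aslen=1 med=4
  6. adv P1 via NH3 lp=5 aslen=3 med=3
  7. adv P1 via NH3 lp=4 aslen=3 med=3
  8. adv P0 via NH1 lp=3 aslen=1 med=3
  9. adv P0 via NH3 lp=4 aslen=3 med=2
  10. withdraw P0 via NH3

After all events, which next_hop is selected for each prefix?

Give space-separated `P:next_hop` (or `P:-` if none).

Op 1: best P0=- P1=NH3
Op 2: best P0=NH0 P1=NH3
Op 3: best P0=NH0 P1=NH3
Op 4: best P0=NH1 P1=NH3
Op 5: best P0=NH0 P1=NH3
Op 6: best P0=NH0 P1=NH3
Op 7: best P0=NH0 P1=NH3
Op 8: best P0=NH1 P1=NH3
Op 9: best P0=NH3 P1=NH3
Op 10: best P0=NH1 P1=NH3

Answer: P0:NH1 P1:NH3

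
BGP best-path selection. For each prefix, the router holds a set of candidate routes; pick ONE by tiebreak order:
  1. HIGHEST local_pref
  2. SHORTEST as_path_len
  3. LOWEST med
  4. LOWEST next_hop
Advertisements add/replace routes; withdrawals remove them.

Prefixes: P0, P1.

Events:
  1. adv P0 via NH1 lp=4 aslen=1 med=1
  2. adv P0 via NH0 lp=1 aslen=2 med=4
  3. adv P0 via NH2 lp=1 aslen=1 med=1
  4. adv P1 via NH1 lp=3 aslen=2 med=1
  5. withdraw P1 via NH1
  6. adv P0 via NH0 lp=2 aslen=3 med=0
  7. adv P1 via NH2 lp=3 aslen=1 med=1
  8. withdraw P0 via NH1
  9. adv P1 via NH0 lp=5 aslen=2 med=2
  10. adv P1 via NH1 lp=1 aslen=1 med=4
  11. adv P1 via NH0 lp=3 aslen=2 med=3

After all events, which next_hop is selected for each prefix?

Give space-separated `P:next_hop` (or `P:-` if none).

Op 1: best P0=NH1 P1=-
Op 2: best P0=NH1 P1=-
Op 3: best P0=NH1 P1=-
Op 4: best P0=NH1 P1=NH1
Op 5: best P0=NH1 P1=-
Op 6: best P0=NH1 P1=-
Op 7: best P0=NH1 P1=NH2
Op 8: best P0=NH0 P1=NH2
Op 9: best P0=NH0 P1=NH0
Op 10: best P0=NH0 P1=NH0
Op 11: best P0=NH0 P1=NH2

Answer: P0:NH0 P1:NH2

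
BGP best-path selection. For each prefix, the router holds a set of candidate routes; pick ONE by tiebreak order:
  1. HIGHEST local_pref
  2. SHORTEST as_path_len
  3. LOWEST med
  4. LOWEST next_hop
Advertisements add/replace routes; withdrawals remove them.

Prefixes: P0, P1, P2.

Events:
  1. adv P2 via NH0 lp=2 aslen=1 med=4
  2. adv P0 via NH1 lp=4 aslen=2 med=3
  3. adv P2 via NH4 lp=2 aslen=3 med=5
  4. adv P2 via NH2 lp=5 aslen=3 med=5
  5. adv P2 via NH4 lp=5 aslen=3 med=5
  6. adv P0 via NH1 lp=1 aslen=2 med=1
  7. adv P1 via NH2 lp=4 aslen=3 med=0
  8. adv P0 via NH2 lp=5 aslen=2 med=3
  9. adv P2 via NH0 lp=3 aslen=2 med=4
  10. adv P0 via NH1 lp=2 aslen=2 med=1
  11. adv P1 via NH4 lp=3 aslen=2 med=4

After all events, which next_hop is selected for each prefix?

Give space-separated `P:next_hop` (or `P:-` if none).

Answer: P0:NH2 P1:NH2 P2:NH2

Derivation:
Op 1: best P0=- P1=- P2=NH0
Op 2: best P0=NH1 P1=- P2=NH0
Op 3: best P0=NH1 P1=- P2=NH0
Op 4: best P0=NH1 P1=- P2=NH2
Op 5: best P0=NH1 P1=- P2=NH2
Op 6: best P0=NH1 P1=- P2=NH2
Op 7: best P0=NH1 P1=NH2 P2=NH2
Op 8: best P0=NH2 P1=NH2 P2=NH2
Op 9: best P0=NH2 P1=NH2 P2=NH2
Op 10: best P0=NH2 P1=NH2 P2=NH2
Op 11: best P0=NH2 P1=NH2 P2=NH2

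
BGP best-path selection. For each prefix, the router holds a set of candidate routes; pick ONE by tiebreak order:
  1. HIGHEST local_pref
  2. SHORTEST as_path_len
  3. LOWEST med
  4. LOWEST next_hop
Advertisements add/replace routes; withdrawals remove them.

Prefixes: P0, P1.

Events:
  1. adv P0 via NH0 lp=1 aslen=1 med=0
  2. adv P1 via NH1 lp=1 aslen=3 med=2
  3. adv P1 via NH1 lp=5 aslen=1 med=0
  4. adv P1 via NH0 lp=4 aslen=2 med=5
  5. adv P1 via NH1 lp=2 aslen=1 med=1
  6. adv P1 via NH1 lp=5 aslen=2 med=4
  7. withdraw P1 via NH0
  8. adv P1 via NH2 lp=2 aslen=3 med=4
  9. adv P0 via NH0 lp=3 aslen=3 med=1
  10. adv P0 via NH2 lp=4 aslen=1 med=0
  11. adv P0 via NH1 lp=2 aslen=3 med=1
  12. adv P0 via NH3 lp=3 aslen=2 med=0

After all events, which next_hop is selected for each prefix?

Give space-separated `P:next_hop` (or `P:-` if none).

Op 1: best P0=NH0 P1=-
Op 2: best P0=NH0 P1=NH1
Op 3: best P0=NH0 P1=NH1
Op 4: best P0=NH0 P1=NH1
Op 5: best P0=NH0 P1=NH0
Op 6: best P0=NH0 P1=NH1
Op 7: best P0=NH0 P1=NH1
Op 8: best P0=NH0 P1=NH1
Op 9: best P0=NH0 P1=NH1
Op 10: best P0=NH2 P1=NH1
Op 11: best P0=NH2 P1=NH1
Op 12: best P0=NH2 P1=NH1

Answer: P0:NH2 P1:NH1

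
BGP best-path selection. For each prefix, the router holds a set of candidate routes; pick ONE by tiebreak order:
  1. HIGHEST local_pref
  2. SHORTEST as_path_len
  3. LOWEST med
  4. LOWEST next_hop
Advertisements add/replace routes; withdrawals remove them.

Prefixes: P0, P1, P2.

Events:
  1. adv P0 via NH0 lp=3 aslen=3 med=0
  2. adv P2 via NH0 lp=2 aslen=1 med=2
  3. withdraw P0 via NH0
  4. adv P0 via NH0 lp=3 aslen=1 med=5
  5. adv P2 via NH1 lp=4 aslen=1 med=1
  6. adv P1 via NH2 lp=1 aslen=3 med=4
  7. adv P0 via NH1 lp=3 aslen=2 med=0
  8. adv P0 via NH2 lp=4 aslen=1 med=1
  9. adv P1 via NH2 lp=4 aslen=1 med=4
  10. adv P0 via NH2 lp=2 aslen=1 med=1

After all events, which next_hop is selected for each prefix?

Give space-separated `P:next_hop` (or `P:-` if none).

Op 1: best P0=NH0 P1=- P2=-
Op 2: best P0=NH0 P1=- P2=NH0
Op 3: best P0=- P1=- P2=NH0
Op 4: best P0=NH0 P1=- P2=NH0
Op 5: best P0=NH0 P1=- P2=NH1
Op 6: best P0=NH0 P1=NH2 P2=NH1
Op 7: best P0=NH0 P1=NH2 P2=NH1
Op 8: best P0=NH2 P1=NH2 P2=NH1
Op 9: best P0=NH2 P1=NH2 P2=NH1
Op 10: best P0=NH0 P1=NH2 P2=NH1

Answer: P0:NH0 P1:NH2 P2:NH1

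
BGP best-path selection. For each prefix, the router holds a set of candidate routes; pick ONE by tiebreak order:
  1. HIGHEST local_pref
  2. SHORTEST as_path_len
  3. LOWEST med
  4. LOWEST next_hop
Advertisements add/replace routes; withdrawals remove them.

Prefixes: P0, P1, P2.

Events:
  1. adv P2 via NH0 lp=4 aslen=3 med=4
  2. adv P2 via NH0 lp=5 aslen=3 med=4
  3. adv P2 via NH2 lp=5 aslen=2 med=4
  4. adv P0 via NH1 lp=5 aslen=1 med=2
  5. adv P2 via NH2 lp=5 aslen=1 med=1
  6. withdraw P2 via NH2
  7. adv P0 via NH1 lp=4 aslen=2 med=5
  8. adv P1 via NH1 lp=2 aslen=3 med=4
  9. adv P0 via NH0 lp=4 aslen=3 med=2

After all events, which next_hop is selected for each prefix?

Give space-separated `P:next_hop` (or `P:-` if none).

Op 1: best P0=- P1=- P2=NH0
Op 2: best P0=- P1=- P2=NH0
Op 3: best P0=- P1=- P2=NH2
Op 4: best P0=NH1 P1=- P2=NH2
Op 5: best P0=NH1 P1=- P2=NH2
Op 6: best P0=NH1 P1=- P2=NH0
Op 7: best P0=NH1 P1=- P2=NH0
Op 8: best P0=NH1 P1=NH1 P2=NH0
Op 9: best P0=NH1 P1=NH1 P2=NH0

Answer: P0:NH1 P1:NH1 P2:NH0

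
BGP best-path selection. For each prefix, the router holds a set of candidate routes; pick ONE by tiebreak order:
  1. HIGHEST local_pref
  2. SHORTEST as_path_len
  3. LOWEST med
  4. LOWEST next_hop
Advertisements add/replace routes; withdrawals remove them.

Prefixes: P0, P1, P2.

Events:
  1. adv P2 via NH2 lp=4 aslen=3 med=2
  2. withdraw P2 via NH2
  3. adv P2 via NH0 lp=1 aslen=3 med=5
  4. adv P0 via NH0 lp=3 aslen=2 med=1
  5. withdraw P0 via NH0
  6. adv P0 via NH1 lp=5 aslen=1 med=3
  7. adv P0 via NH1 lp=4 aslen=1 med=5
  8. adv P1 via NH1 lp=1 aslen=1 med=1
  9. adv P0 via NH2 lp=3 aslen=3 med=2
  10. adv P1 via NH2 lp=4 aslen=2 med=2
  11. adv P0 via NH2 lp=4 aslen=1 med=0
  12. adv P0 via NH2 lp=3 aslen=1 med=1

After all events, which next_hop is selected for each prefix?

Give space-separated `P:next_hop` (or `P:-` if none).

Op 1: best P0=- P1=- P2=NH2
Op 2: best P0=- P1=- P2=-
Op 3: best P0=- P1=- P2=NH0
Op 4: best P0=NH0 P1=- P2=NH0
Op 5: best P0=- P1=- P2=NH0
Op 6: best P0=NH1 P1=- P2=NH0
Op 7: best P0=NH1 P1=- P2=NH0
Op 8: best P0=NH1 P1=NH1 P2=NH0
Op 9: best P0=NH1 P1=NH1 P2=NH0
Op 10: best P0=NH1 P1=NH2 P2=NH0
Op 11: best P0=NH2 P1=NH2 P2=NH0
Op 12: best P0=NH1 P1=NH2 P2=NH0

Answer: P0:NH1 P1:NH2 P2:NH0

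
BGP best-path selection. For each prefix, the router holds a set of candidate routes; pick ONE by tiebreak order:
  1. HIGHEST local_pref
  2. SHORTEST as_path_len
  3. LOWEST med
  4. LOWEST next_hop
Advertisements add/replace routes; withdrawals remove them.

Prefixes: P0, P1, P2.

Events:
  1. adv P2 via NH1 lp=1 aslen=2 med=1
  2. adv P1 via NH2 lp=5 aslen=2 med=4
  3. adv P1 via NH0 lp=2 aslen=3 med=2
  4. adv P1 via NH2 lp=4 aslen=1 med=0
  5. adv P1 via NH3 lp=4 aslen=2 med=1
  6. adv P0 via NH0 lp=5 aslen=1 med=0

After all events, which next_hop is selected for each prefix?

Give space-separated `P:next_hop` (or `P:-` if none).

Op 1: best P0=- P1=- P2=NH1
Op 2: best P0=- P1=NH2 P2=NH1
Op 3: best P0=- P1=NH2 P2=NH1
Op 4: best P0=- P1=NH2 P2=NH1
Op 5: best P0=- P1=NH2 P2=NH1
Op 6: best P0=NH0 P1=NH2 P2=NH1

Answer: P0:NH0 P1:NH2 P2:NH1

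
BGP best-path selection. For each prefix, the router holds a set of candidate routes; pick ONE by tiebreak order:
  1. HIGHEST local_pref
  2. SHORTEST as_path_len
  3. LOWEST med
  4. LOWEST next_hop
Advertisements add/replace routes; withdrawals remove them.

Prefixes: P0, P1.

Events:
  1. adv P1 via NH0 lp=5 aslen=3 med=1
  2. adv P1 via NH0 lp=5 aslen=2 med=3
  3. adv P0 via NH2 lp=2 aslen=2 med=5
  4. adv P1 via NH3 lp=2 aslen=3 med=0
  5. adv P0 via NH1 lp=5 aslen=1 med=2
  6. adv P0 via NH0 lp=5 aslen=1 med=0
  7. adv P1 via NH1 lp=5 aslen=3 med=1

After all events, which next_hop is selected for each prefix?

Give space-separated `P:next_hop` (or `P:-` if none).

Answer: P0:NH0 P1:NH0

Derivation:
Op 1: best P0=- P1=NH0
Op 2: best P0=- P1=NH0
Op 3: best P0=NH2 P1=NH0
Op 4: best P0=NH2 P1=NH0
Op 5: best P0=NH1 P1=NH0
Op 6: best P0=NH0 P1=NH0
Op 7: best P0=NH0 P1=NH0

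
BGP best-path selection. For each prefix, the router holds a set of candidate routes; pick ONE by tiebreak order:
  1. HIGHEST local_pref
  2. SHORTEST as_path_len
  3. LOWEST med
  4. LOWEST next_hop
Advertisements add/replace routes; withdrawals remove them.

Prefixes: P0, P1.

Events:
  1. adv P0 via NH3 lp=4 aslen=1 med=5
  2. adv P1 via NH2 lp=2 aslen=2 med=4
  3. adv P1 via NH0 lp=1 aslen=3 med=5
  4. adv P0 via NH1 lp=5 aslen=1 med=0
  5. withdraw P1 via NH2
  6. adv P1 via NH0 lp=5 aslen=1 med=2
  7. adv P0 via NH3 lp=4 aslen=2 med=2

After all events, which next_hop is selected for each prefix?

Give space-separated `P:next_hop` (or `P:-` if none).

Answer: P0:NH1 P1:NH0

Derivation:
Op 1: best P0=NH3 P1=-
Op 2: best P0=NH3 P1=NH2
Op 3: best P0=NH3 P1=NH2
Op 4: best P0=NH1 P1=NH2
Op 5: best P0=NH1 P1=NH0
Op 6: best P0=NH1 P1=NH0
Op 7: best P0=NH1 P1=NH0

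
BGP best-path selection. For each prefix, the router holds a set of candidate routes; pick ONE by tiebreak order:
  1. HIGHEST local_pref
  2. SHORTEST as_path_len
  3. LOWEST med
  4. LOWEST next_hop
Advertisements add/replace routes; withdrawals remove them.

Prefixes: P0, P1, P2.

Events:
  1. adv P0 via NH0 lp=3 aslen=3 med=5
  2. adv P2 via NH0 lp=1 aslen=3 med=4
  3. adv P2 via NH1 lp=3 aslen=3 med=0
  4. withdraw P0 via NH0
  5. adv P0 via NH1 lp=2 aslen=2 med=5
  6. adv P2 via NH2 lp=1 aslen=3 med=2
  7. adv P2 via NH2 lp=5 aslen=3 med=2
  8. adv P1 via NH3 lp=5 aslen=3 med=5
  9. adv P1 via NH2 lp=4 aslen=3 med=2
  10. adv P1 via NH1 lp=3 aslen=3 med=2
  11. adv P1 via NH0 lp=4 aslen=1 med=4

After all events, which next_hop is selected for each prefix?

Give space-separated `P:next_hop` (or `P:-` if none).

Answer: P0:NH1 P1:NH3 P2:NH2

Derivation:
Op 1: best P0=NH0 P1=- P2=-
Op 2: best P0=NH0 P1=- P2=NH0
Op 3: best P0=NH0 P1=- P2=NH1
Op 4: best P0=- P1=- P2=NH1
Op 5: best P0=NH1 P1=- P2=NH1
Op 6: best P0=NH1 P1=- P2=NH1
Op 7: best P0=NH1 P1=- P2=NH2
Op 8: best P0=NH1 P1=NH3 P2=NH2
Op 9: best P0=NH1 P1=NH3 P2=NH2
Op 10: best P0=NH1 P1=NH3 P2=NH2
Op 11: best P0=NH1 P1=NH3 P2=NH2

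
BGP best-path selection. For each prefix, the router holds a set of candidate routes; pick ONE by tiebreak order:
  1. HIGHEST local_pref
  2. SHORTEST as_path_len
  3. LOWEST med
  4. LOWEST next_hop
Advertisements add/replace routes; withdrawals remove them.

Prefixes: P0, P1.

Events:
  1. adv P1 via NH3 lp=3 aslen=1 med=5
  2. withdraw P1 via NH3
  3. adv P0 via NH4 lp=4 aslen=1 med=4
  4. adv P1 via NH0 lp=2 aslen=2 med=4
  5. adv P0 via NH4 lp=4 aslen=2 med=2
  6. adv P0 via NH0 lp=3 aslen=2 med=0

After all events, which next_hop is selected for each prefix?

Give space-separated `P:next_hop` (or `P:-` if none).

Answer: P0:NH4 P1:NH0

Derivation:
Op 1: best P0=- P1=NH3
Op 2: best P0=- P1=-
Op 3: best P0=NH4 P1=-
Op 4: best P0=NH4 P1=NH0
Op 5: best P0=NH4 P1=NH0
Op 6: best P0=NH4 P1=NH0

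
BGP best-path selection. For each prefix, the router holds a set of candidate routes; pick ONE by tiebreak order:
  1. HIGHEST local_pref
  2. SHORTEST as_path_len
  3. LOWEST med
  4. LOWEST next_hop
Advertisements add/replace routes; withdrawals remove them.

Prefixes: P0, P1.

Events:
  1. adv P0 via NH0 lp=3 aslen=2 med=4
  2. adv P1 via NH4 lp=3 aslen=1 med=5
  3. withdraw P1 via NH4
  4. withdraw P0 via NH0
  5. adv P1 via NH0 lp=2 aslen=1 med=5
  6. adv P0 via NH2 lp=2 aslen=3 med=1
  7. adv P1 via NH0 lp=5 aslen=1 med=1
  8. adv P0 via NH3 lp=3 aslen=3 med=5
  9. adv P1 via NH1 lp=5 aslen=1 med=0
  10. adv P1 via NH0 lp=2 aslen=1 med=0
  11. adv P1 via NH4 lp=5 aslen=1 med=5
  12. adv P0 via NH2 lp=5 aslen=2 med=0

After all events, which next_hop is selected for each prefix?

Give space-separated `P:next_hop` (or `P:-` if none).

Answer: P0:NH2 P1:NH1

Derivation:
Op 1: best P0=NH0 P1=-
Op 2: best P0=NH0 P1=NH4
Op 3: best P0=NH0 P1=-
Op 4: best P0=- P1=-
Op 5: best P0=- P1=NH0
Op 6: best P0=NH2 P1=NH0
Op 7: best P0=NH2 P1=NH0
Op 8: best P0=NH3 P1=NH0
Op 9: best P0=NH3 P1=NH1
Op 10: best P0=NH3 P1=NH1
Op 11: best P0=NH3 P1=NH1
Op 12: best P0=NH2 P1=NH1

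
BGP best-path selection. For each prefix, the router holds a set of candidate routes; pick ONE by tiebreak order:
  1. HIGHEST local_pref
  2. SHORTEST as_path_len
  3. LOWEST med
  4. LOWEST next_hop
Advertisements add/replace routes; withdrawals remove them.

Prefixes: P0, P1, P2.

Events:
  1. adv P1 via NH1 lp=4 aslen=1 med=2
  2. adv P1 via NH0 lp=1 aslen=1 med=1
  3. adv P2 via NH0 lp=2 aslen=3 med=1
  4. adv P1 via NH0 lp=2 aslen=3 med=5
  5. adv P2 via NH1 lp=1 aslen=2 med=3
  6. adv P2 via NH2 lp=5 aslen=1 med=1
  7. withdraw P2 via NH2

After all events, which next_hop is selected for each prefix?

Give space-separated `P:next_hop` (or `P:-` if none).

Answer: P0:- P1:NH1 P2:NH0

Derivation:
Op 1: best P0=- P1=NH1 P2=-
Op 2: best P0=- P1=NH1 P2=-
Op 3: best P0=- P1=NH1 P2=NH0
Op 4: best P0=- P1=NH1 P2=NH0
Op 5: best P0=- P1=NH1 P2=NH0
Op 6: best P0=- P1=NH1 P2=NH2
Op 7: best P0=- P1=NH1 P2=NH0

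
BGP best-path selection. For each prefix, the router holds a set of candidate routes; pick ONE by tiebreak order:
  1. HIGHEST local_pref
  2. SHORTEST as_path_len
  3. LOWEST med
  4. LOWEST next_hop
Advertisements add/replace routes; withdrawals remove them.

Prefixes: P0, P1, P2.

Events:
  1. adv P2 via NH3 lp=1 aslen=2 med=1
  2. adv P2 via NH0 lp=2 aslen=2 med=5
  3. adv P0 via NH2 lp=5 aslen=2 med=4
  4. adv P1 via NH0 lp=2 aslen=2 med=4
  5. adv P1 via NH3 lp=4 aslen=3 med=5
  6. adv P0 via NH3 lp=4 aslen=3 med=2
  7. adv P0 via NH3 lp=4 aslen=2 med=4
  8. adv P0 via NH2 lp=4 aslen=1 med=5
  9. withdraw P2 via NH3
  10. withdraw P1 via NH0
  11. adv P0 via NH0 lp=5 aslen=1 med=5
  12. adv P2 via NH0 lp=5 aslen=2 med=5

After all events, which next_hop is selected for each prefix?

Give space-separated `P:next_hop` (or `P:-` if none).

Op 1: best P0=- P1=- P2=NH3
Op 2: best P0=- P1=- P2=NH0
Op 3: best P0=NH2 P1=- P2=NH0
Op 4: best P0=NH2 P1=NH0 P2=NH0
Op 5: best P0=NH2 P1=NH3 P2=NH0
Op 6: best P0=NH2 P1=NH3 P2=NH0
Op 7: best P0=NH2 P1=NH3 P2=NH0
Op 8: best P0=NH2 P1=NH3 P2=NH0
Op 9: best P0=NH2 P1=NH3 P2=NH0
Op 10: best P0=NH2 P1=NH3 P2=NH0
Op 11: best P0=NH0 P1=NH3 P2=NH0
Op 12: best P0=NH0 P1=NH3 P2=NH0

Answer: P0:NH0 P1:NH3 P2:NH0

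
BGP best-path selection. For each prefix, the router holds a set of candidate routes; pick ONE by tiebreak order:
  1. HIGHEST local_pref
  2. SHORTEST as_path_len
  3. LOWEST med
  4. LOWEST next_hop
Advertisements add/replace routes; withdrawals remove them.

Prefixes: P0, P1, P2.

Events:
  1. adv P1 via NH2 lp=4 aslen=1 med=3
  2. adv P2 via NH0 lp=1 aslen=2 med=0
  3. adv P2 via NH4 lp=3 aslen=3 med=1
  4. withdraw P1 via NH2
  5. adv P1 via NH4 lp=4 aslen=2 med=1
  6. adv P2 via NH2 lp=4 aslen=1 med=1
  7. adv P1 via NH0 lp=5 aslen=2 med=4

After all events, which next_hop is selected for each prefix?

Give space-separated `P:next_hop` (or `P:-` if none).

Answer: P0:- P1:NH0 P2:NH2

Derivation:
Op 1: best P0=- P1=NH2 P2=-
Op 2: best P0=- P1=NH2 P2=NH0
Op 3: best P0=- P1=NH2 P2=NH4
Op 4: best P0=- P1=- P2=NH4
Op 5: best P0=- P1=NH4 P2=NH4
Op 6: best P0=- P1=NH4 P2=NH2
Op 7: best P0=- P1=NH0 P2=NH2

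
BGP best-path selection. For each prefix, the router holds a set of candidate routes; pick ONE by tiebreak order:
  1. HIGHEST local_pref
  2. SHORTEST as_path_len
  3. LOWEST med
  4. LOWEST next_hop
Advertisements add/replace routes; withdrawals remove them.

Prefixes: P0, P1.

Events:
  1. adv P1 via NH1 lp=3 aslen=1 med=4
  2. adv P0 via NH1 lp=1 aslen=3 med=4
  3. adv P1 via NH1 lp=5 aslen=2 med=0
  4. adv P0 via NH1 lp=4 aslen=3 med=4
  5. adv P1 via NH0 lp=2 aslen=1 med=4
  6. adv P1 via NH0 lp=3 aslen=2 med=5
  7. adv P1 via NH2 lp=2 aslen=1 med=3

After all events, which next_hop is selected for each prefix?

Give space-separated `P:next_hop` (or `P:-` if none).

Answer: P0:NH1 P1:NH1

Derivation:
Op 1: best P0=- P1=NH1
Op 2: best P0=NH1 P1=NH1
Op 3: best P0=NH1 P1=NH1
Op 4: best P0=NH1 P1=NH1
Op 5: best P0=NH1 P1=NH1
Op 6: best P0=NH1 P1=NH1
Op 7: best P0=NH1 P1=NH1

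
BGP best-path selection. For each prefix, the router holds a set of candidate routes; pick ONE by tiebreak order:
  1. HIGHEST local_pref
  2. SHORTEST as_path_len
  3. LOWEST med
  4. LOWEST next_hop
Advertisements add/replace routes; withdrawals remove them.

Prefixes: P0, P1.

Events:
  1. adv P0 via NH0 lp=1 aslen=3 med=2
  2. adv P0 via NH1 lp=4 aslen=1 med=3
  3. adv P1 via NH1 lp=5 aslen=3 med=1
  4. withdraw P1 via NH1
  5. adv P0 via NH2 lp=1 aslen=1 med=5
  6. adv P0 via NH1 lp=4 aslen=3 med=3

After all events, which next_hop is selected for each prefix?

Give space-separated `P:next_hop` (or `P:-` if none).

Op 1: best P0=NH0 P1=-
Op 2: best P0=NH1 P1=-
Op 3: best P0=NH1 P1=NH1
Op 4: best P0=NH1 P1=-
Op 5: best P0=NH1 P1=-
Op 6: best P0=NH1 P1=-

Answer: P0:NH1 P1:-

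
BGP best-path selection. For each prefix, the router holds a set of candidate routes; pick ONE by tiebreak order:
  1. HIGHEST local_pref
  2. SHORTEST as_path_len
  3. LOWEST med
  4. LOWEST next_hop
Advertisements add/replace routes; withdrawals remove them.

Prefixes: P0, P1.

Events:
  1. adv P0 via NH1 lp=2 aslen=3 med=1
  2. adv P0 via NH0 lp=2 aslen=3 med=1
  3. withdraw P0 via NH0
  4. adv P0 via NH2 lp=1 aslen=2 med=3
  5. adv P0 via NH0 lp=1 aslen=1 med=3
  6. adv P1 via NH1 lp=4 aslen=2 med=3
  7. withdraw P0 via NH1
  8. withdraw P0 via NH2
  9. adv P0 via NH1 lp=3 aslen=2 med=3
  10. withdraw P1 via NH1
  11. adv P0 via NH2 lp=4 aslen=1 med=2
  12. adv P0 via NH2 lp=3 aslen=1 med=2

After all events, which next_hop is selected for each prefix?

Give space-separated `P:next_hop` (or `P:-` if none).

Op 1: best P0=NH1 P1=-
Op 2: best P0=NH0 P1=-
Op 3: best P0=NH1 P1=-
Op 4: best P0=NH1 P1=-
Op 5: best P0=NH1 P1=-
Op 6: best P0=NH1 P1=NH1
Op 7: best P0=NH0 P1=NH1
Op 8: best P0=NH0 P1=NH1
Op 9: best P0=NH1 P1=NH1
Op 10: best P0=NH1 P1=-
Op 11: best P0=NH2 P1=-
Op 12: best P0=NH2 P1=-

Answer: P0:NH2 P1:-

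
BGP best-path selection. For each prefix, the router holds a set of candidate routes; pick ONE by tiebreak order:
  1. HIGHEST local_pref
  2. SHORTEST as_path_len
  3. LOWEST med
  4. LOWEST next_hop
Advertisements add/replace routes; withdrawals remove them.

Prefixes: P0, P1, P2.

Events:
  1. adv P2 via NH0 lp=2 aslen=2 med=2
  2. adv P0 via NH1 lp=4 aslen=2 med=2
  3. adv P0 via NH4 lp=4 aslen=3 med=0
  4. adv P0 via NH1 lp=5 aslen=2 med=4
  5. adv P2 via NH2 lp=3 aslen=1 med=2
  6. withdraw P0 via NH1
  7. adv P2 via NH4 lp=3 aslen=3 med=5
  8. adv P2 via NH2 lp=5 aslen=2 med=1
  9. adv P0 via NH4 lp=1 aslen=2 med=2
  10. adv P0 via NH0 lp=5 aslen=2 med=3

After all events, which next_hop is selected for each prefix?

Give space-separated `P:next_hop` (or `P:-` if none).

Op 1: best P0=- P1=- P2=NH0
Op 2: best P0=NH1 P1=- P2=NH0
Op 3: best P0=NH1 P1=- P2=NH0
Op 4: best P0=NH1 P1=- P2=NH0
Op 5: best P0=NH1 P1=- P2=NH2
Op 6: best P0=NH4 P1=- P2=NH2
Op 7: best P0=NH4 P1=- P2=NH2
Op 8: best P0=NH4 P1=- P2=NH2
Op 9: best P0=NH4 P1=- P2=NH2
Op 10: best P0=NH0 P1=- P2=NH2

Answer: P0:NH0 P1:- P2:NH2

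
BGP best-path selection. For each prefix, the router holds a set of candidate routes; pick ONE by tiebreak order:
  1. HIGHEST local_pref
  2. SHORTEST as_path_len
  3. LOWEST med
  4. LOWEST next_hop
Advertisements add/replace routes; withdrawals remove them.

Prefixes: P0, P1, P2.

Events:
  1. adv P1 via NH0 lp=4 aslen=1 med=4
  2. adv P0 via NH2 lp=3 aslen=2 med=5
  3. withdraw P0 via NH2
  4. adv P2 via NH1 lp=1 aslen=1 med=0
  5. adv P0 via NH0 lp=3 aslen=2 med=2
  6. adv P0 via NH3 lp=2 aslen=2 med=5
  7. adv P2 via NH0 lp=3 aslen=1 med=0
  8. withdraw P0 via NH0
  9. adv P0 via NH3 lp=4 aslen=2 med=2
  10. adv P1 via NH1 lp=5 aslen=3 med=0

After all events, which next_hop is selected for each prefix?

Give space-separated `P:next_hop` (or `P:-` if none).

Op 1: best P0=- P1=NH0 P2=-
Op 2: best P0=NH2 P1=NH0 P2=-
Op 3: best P0=- P1=NH0 P2=-
Op 4: best P0=- P1=NH0 P2=NH1
Op 5: best P0=NH0 P1=NH0 P2=NH1
Op 6: best P0=NH0 P1=NH0 P2=NH1
Op 7: best P0=NH0 P1=NH0 P2=NH0
Op 8: best P0=NH3 P1=NH0 P2=NH0
Op 9: best P0=NH3 P1=NH0 P2=NH0
Op 10: best P0=NH3 P1=NH1 P2=NH0

Answer: P0:NH3 P1:NH1 P2:NH0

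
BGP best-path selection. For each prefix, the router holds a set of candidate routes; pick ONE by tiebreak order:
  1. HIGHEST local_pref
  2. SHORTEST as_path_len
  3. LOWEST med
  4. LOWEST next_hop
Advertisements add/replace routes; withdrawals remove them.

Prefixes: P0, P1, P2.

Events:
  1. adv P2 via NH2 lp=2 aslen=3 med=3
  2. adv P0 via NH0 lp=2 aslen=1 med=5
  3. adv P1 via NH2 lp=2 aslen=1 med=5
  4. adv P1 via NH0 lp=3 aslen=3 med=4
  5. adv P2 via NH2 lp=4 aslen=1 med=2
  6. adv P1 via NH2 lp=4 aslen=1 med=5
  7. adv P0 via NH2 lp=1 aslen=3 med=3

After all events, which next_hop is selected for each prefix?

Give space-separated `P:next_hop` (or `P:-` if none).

Answer: P0:NH0 P1:NH2 P2:NH2

Derivation:
Op 1: best P0=- P1=- P2=NH2
Op 2: best P0=NH0 P1=- P2=NH2
Op 3: best P0=NH0 P1=NH2 P2=NH2
Op 4: best P0=NH0 P1=NH0 P2=NH2
Op 5: best P0=NH0 P1=NH0 P2=NH2
Op 6: best P0=NH0 P1=NH2 P2=NH2
Op 7: best P0=NH0 P1=NH2 P2=NH2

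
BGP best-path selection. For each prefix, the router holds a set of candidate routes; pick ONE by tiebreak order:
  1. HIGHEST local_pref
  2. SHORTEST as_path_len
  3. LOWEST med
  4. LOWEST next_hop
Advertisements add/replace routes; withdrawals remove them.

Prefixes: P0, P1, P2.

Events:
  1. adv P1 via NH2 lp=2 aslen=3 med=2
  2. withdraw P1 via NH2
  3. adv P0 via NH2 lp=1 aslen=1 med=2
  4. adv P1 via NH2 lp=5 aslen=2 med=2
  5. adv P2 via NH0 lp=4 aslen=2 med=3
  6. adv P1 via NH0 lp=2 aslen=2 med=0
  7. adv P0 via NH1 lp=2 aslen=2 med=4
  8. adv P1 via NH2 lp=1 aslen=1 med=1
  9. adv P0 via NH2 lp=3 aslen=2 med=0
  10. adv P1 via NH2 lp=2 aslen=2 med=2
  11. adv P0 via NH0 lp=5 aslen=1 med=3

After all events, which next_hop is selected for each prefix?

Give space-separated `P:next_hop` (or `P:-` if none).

Op 1: best P0=- P1=NH2 P2=-
Op 2: best P0=- P1=- P2=-
Op 3: best P0=NH2 P1=- P2=-
Op 4: best P0=NH2 P1=NH2 P2=-
Op 5: best P0=NH2 P1=NH2 P2=NH0
Op 6: best P0=NH2 P1=NH2 P2=NH0
Op 7: best P0=NH1 P1=NH2 P2=NH0
Op 8: best P0=NH1 P1=NH0 P2=NH0
Op 9: best P0=NH2 P1=NH0 P2=NH0
Op 10: best P0=NH2 P1=NH0 P2=NH0
Op 11: best P0=NH0 P1=NH0 P2=NH0

Answer: P0:NH0 P1:NH0 P2:NH0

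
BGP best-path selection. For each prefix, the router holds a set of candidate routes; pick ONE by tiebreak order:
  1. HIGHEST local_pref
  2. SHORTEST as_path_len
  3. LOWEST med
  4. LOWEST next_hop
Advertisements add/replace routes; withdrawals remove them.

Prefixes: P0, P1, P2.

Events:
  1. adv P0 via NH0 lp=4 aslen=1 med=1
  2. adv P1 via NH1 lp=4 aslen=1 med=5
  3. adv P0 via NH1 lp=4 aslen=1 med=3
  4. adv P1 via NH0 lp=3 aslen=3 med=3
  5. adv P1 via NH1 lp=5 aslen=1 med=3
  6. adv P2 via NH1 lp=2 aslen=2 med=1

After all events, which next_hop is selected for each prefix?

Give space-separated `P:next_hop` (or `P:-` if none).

Op 1: best P0=NH0 P1=- P2=-
Op 2: best P0=NH0 P1=NH1 P2=-
Op 3: best P0=NH0 P1=NH1 P2=-
Op 4: best P0=NH0 P1=NH1 P2=-
Op 5: best P0=NH0 P1=NH1 P2=-
Op 6: best P0=NH0 P1=NH1 P2=NH1

Answer: P0:NH0 P1:NH1 P2:NH1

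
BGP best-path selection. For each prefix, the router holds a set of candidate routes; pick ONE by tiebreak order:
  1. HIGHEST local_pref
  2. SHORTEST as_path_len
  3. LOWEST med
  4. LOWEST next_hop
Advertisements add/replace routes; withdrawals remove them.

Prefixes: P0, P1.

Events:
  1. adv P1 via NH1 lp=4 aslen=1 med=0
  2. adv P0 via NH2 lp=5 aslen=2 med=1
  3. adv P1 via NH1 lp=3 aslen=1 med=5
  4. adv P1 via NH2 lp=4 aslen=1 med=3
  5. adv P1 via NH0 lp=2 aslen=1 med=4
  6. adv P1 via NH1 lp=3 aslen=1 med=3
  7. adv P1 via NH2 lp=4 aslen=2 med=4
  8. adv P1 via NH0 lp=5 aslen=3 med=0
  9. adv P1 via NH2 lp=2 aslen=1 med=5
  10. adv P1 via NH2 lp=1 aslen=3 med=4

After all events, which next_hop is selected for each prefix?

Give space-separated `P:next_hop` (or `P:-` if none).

Op 1: best P0=- P1=NH1
Op 2: best P0=NH2 P1=NH1
Op 3: best P0=NH2 P1=NH1
Op 4: best P0=NH2 P1=NH2
Op 5: best P0=NH2 P1=NH2
Op 6: best P0=NH2 P1=NH2
Op 7: best P0=NH2 P1=NH2
Op 8: best P0=NH2 P1=NH0
Op 9: best P0=NH2 P1=NH0
Op 10: best P0=NH2 P1=NH0

Answer: P0:NH2 P1:NH0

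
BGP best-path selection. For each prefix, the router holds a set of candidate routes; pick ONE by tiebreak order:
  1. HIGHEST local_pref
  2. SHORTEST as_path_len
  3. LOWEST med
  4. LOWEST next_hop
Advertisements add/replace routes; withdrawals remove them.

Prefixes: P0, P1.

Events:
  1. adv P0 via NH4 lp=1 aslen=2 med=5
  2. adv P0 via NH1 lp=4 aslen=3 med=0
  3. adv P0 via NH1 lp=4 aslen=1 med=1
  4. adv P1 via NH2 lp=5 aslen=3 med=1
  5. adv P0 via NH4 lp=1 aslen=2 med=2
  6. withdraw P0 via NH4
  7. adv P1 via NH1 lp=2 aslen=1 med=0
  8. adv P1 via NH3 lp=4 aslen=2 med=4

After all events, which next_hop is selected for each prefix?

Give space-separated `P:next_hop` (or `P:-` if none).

Op 1: best P0=NH4 P1=-
Op 2: best P0=NH1 P1=-
Op 3: best P0=NH1 P1=-
Op 4: best P0=NH1 P1=NH2
Op 5: best P0=NH1 P1=NH2
Op 6: best P0=NH1 P1=NH2
Op 7: best P0=NH1 P1=NH2
Op 8: best P0=NH1 P1=NH2

Answer: P0:NH1 P1:NH2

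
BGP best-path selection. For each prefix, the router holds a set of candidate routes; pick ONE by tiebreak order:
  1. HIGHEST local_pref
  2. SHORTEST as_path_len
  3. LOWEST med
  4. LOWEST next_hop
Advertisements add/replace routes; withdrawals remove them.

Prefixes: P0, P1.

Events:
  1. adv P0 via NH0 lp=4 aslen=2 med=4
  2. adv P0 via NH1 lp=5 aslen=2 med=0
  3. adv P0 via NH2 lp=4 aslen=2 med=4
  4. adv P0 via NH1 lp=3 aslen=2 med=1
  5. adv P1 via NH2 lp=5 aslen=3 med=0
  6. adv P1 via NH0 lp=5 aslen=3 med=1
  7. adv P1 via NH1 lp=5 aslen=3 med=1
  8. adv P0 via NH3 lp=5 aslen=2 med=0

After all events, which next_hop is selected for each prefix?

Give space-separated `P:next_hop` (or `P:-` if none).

Answer: P0:NH3 P1:NH2

Derivation:
Op 1: best P0=NH0 P1=-
Op 2: best P0=NH1 P1=-
Op 3: best P0=NH1 P1=-
Op 4: best P0=NH0 P1=-
Op 5: best P0=NH0 P1=NH2
Op 6: best P0=NH0 P1=NH2
Op 7: best P0=NH0 P1=NH2
Op 8: best P0=NH3 P1=NH2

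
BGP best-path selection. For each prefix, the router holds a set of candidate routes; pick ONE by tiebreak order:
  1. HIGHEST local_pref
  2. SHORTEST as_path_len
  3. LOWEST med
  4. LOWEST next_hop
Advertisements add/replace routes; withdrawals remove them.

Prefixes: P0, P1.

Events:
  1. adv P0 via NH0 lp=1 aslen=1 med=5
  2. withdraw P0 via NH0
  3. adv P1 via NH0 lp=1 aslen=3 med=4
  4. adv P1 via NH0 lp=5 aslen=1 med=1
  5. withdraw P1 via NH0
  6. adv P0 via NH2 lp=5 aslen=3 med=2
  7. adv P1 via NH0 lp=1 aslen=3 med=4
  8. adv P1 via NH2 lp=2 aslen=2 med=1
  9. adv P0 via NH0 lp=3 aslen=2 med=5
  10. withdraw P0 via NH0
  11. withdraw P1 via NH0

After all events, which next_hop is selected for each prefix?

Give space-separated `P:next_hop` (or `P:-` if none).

Answer: P0:NH2 P1:NH2

Derivation:
Op 1: best P0=NH0 P1=-
Op 2: best P0=- P1=-
Op 3: best P0=- P1=NH0
Op 4: best P0=- P1=NH0
Op 5: best P0=- P1=-
Op 6: best P0=NH2 P1=-
Op 7: best P0=NH2 P1=NH0
Op 8: best P0=NH2 P1=NH2
Op 9: best P0=NH2 P1=NH2
Op 10: best P0=NH2 P1=NH2
Op 11: best P0=NH2 P1=NH2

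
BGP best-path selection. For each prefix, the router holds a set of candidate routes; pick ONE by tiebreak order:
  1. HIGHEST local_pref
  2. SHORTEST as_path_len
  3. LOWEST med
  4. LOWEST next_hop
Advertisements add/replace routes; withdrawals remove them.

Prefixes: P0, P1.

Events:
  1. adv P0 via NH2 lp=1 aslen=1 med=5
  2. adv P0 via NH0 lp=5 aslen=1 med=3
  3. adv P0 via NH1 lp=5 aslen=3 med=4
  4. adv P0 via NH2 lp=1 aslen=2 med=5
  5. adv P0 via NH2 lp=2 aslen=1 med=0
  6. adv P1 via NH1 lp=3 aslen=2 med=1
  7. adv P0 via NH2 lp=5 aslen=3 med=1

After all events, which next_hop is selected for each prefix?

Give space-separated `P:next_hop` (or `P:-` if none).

Op 1: best P0=NH2 P1=-
Op 2: best P0=NH0 P1=-
Op 3: best P0=NH0 P1=-
Op 4: best P0=NH0 P1=-
Op 5: best P0=NH0 P1=-
Op 6: best P0=NH0 P1=NH1
Op 7: best P0=NH0 P1=NH1

Answer: P0:NH0 P1:NH1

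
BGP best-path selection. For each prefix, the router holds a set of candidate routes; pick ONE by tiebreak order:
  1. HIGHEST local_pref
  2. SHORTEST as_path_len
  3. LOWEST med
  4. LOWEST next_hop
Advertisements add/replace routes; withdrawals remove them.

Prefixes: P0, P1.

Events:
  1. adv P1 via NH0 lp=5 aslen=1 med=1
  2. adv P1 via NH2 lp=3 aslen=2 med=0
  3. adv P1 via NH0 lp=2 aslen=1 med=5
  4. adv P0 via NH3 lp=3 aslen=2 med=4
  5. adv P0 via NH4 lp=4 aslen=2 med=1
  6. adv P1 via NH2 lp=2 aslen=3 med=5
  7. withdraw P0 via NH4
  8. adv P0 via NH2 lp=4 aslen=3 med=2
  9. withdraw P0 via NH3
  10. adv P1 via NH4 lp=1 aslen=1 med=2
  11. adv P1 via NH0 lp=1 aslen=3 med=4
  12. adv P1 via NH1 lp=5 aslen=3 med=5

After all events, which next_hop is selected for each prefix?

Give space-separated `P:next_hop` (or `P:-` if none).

Answer: P0:NH2 P1:NH1

Derivation:
Op 1: best P0=- P1=NH0
Op 2: best P0=- P1=NH0
Op 3: best P0=- P1=NH2
Op 4: best P0=NH3 P1=NH2
Op 5: best P0=NH4 P1=NH2
Op 6: best P0=NH4 P1=NH0
Op 7: best P0=NH3 P1=NH0
Op 8: best P0=NH2 P1=NH0
Op 9: best P0=NH2 P1=NH0
Op 10: best P0=NH2 P1=NH0
Op 11: best P0=NH2 P1=NH2
Op 12: best P0=NH2 P1=NH1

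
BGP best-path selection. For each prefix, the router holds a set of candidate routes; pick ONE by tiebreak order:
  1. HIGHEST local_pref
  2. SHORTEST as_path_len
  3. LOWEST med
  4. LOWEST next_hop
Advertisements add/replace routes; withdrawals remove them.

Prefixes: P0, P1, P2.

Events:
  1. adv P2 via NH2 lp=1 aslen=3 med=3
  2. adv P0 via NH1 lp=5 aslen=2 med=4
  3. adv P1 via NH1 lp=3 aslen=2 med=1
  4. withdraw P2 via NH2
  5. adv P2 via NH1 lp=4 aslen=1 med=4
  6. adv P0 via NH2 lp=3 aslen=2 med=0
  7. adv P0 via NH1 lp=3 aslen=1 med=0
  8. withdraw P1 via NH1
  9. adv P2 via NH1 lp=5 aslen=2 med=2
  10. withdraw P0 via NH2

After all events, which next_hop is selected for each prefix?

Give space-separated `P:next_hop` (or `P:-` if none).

Answer: P0:NH1 P1:- P2:NH1

Derivation:
Op 1: best P0=- P1=- P2=NH2
Op 2: best P0=NH1 P1=- P2=NH2
Op 3: best P0=NH1 P1=NH1 P2=NH2
Op 4: best P0=NH1 P1=NH1 P2=-
Op 5: best P0=NH1 P1=NH1 P2=NH1
Op 6: best P0=NH1 P1=NH1 P2=NH1
Op 7: best P0=NH1 P1=NH1 P2=NH1
Op 8: best P0=NH1 P1=- P2=NH1
Op 9: best P0=NH1 P1=- P2=NH1
Op 10: best P0=NH1 P1=- P2=NH1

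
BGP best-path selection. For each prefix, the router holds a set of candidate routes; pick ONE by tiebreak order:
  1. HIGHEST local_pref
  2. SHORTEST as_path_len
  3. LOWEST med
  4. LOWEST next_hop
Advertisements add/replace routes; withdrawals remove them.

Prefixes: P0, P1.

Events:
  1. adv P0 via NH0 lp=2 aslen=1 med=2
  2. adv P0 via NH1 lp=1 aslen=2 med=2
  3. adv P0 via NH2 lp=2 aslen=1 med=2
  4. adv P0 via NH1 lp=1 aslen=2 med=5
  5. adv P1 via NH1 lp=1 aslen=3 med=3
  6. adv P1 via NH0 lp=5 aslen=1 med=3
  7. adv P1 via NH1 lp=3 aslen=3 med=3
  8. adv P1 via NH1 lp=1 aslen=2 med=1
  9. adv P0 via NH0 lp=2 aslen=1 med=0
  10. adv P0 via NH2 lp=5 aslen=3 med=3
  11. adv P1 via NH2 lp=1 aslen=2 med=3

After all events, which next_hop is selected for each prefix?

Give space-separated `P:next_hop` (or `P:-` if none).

Answer: P0:NH2 P1:NH0

Derivation:
Op 1: best P0=NH0 P1=-
Op 2: best P0=NH0 P1=-
Op 3: best P0=NH0 P1=-
Op 4: best P0=NH0 P1=-
Op 5: best P0=NH0 P1=NH1
Op 6: best P0=NH0 P1=NH0
Op 7: best P0=NH0 P1=NH0
Op 8: best P0=NH0 P1=NH0
Op 9: best P0=NH0 P1=NH0
Op 10: best P0=NH2 P1=NH0
Op 11: best P0=NH2 P1=NH0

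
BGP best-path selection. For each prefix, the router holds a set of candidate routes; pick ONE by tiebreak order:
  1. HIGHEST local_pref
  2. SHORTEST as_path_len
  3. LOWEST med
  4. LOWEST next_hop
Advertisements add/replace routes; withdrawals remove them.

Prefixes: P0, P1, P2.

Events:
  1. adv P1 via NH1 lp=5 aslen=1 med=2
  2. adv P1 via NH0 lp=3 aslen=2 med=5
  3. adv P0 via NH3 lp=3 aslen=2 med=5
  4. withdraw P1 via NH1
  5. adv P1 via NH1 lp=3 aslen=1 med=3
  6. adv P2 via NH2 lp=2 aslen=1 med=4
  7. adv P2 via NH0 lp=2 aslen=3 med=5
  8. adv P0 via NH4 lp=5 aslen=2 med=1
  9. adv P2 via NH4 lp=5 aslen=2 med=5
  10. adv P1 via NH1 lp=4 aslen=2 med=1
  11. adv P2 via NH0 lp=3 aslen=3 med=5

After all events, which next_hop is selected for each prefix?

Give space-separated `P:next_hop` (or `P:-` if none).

Answer: P0:NH4 P1:NH1 P2:NH4

Derivation:
Op 1: best P0=- P1=NH1 P2=-
Op 2: best P0=- P1=NH1 P2=-
Op 3: best P0=NH3 P1=NH1 P2=-
Op 4: best P0=NH3 P1=NH0 P2=-
Op 5: best P0=NH3 P1=NH1 P2=-
Op 6: best P0=NH3 P1=NH1 P2=NH2
Op 7: best P0=NH3 P1=NH1 P2=NH2
Op 8: best P0=NH4 P1=NH1 P2=NH2
Op 9: best P0=NH4 P1=NH1 P2=NH4
Op 10: best P0=NH4 P1=NH1 P2=NH4
Op 11: best P0=NH4 P1=NH1 P2=NH4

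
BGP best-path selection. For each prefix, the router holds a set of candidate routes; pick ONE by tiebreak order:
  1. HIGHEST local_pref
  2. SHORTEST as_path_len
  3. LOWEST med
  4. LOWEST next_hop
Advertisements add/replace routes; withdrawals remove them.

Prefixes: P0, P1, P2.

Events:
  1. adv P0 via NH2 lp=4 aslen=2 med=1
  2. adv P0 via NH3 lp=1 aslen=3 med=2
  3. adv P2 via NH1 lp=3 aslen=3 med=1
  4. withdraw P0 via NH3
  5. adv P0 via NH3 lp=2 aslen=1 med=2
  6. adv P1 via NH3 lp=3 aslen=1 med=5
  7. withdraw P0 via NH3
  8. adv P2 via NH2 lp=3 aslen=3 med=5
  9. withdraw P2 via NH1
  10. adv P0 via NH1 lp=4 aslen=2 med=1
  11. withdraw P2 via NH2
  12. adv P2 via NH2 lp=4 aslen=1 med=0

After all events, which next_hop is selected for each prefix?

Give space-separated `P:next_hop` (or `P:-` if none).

Answer: P0:NH1 P1:NH3 P2:NH2

Derivation:
Op 1: best P0=NH2 P1=- P2=-
Op 2: best P0=NH2 P1=- P2=-
Op 3: best P0=NH2 P1=- P2=NH1
Op 4: best P0=NH2 P1=- P2=NH1
Op 5: best P0=NH2 P1=- P2=NH1
Op 6: best P0=NH2 P1=NH3 P2=NH1
Op 7: best P0=NH2 P1=NH3 P2=NH1
Op 8: best P0=NH2 P1=NH3 P2=NH1
Op 9: best P0=NH2 P1=NH3 P2=NH2
Op 10: best P0=NH1 P1=NH3 P2=NH2
Op 11: best P0=NH1 P1=NH3 P2=-
Op 12: best P0=NH1 P1=NH3 P2=NH2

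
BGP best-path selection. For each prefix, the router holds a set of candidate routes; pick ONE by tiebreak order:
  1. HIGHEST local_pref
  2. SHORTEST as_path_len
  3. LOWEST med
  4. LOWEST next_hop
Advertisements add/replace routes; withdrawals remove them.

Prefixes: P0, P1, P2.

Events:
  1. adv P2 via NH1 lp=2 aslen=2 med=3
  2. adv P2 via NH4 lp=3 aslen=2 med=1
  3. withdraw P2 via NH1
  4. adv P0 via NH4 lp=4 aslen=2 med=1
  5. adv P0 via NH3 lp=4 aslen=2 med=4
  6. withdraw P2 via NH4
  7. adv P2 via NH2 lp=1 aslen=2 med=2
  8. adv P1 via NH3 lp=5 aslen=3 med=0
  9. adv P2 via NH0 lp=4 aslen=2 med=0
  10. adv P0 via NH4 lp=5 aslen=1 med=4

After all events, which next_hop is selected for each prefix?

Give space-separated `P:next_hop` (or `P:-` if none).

Op 1: best P0=- P1=- P2=NH1
Op 2: best P0=- P1=- P2=NH4
Op 3: best P0=- P1=- P2=NH4
Op 4: best P0=NH4 P1=- P2=NH4
Op 5: best P0=NH4 P1=- P2=NH4
Op 6: best P0=NH4 P1=- P2=-
Op 7: best P0=NH4 P1=- P2=NH2
Op 8: best P0=NH4 P1=NH3 P2=NH2
Op 9: best P0=NH4 P1=NH3 P2=NH0
Op 10: best P0=NH4 P1=NH3 P2=NH0

Answer: P0:NH4 P1:NH3 P2:NH0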